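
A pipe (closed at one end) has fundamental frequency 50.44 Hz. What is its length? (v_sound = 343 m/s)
L = v/(4f₁) = 1.7 m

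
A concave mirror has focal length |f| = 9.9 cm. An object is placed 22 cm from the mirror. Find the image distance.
f = +9.9 cm (concave); 1/di = 1/f − 1/do → di = 18 cm (real image, in front of mirror)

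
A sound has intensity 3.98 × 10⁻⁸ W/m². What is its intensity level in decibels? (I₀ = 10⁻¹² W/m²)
β = 10·log₁₀(I/I₀) = 46 dB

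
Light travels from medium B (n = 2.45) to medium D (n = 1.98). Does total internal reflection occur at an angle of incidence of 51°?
θc = arcsin(n₂/n₁) = 53.92°; 51° < θc, so no — the ray refracts.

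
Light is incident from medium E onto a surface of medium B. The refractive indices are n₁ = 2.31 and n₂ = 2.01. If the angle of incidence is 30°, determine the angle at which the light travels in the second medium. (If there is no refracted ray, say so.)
sin θ₂ = (n₁/n₂)·sin θ₁ = 0.5746 → θ₂ = 35.07°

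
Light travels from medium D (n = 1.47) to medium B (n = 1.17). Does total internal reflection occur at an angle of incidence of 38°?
θc = arcsin(n₂/n₁) = 52.74°; 38° < θc, so no — the ray refracts.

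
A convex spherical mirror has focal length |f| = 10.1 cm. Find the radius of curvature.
R = 2|f| = 20.2 cm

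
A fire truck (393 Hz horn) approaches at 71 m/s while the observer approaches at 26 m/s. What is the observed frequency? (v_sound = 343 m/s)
f_obs = f·(v + v_o)/(v − v_s) = 533.2 Hz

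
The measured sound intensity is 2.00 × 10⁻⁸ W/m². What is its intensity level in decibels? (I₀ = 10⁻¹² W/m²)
β = 10·log₁₀(I/I₀) = 43.01 dB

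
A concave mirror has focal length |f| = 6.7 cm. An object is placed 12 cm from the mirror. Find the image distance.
f = +6.7 cm (concave); 1/di = 1/f − 1/do → di = 15.17 cm (real image, in front of mirror)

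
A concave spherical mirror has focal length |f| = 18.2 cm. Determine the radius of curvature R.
R = 2|f| = 36.4 cm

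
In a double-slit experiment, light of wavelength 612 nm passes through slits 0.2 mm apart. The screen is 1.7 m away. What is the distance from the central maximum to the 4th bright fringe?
y = mλL/d = 20.81 mm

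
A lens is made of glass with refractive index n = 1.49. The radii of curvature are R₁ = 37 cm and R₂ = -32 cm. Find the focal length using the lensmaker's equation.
1/f = (n − 1)(1/R₁ − 1/R₂) → f = 35.02 cm (converging lens)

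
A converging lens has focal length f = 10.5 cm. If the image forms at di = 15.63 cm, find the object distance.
1/do = 1/f − 1/di → do = 31.99 cm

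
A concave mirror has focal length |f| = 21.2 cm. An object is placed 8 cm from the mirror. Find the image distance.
f = +21.2 cm (concave); 1/di = 1/f − 1/do → di = -12.85 cm (virtual image, behind mirror)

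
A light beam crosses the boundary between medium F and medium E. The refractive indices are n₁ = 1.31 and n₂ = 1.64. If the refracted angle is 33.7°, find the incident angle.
sin θ₁ = (n₂/n₁)·sin θ₂ → θ₁ = 44°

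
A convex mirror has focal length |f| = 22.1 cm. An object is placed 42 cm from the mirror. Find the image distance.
f = −22.1 cm (convex); 1/di = 1/f − 1/do → di = -14.48 cm (virtual image, behind mirror)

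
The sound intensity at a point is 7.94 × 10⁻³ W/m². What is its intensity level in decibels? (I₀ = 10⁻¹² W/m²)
β = 10·log₁₀(I/I₀) = 99 dB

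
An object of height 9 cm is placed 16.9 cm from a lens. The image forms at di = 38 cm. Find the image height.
hi = (-di/do) × ho = -20.24 cm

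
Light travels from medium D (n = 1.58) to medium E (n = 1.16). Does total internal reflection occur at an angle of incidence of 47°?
θc = arcsin(n₂/n₁) = 47.24°; 47° < θc, so no — the ray refracts.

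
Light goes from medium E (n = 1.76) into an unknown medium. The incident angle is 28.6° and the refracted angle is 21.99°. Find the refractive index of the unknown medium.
n₂ = n₁·sin θ₁ / sin θ₂ = 2.25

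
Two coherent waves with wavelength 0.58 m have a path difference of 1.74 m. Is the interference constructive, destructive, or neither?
constructive — path difference = 3λ, a whole number of wavelengths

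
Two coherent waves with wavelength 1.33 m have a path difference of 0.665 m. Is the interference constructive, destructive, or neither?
destructive — path difference = 0.5λ, an odd multiple of λ/2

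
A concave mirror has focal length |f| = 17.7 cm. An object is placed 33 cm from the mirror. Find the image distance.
f = +17.7 cm (concave); 1/di = 1/f − 1/do → di = 38.18 cm (real image, in front of mirror)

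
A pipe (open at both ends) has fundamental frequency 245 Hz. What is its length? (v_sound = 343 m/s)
L = v/(2f₁) = 0.7 m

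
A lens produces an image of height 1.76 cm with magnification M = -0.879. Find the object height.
ho = |hi|/|M| = 2.002 cm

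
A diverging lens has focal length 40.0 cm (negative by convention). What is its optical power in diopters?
P = 1/f = -2.5 D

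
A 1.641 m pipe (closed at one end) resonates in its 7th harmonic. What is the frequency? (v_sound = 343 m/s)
fₙ = nv/(4L) = 365.8 Hz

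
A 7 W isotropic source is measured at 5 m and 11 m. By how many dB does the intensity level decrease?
Δβ = 20·log₁₀(r₂/r₁) = 6.848 dB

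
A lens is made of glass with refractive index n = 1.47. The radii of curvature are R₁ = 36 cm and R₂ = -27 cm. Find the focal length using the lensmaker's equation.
1/f = (n − 1)(1/R₁ − 1/R₂) → f = 32.83 cm (converging lens)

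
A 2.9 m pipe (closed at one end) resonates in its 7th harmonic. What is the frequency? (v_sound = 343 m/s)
fₙ = nv/(4L) = 207 Hz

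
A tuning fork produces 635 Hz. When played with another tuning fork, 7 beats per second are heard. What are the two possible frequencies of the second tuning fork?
f₂ = 635 ± 7 Hz → 642 Hz or 628 Hz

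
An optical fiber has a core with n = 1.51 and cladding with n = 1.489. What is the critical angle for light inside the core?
θc = arcsin(n_cladding/n_core) = 80.43°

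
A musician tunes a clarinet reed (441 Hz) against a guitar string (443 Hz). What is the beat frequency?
2 Hz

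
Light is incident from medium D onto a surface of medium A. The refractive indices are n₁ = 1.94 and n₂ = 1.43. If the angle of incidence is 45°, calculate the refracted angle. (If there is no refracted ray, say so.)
sin θ₂ = (n₁/n₂)·sin θ₁ = 0.9593 → θ₂ = 73.6°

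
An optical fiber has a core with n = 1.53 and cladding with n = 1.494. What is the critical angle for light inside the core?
θc = arcsin(n_cladding/n_core) = 77.55°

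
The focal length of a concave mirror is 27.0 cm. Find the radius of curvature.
R = 2|f| = 54 cm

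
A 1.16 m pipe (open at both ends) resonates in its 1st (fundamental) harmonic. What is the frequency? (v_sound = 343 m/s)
fₙ = nv/(2L) = 147.8 Hz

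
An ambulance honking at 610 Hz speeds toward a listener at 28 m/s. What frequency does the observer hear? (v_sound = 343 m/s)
f_obs = f·v/(v − v_s) = 664.2 Hz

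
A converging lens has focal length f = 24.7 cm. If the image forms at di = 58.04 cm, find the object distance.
1/do = 1/f − 1/di → do = 43 cm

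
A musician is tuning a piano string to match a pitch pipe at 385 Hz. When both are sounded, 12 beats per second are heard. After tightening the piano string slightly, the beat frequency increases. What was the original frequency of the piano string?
397 Hz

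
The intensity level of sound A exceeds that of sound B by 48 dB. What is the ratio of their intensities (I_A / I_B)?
I_A/I_B = 10^(Δβ/10) = 63100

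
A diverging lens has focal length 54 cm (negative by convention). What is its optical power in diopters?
P = 1/f = -1.852 D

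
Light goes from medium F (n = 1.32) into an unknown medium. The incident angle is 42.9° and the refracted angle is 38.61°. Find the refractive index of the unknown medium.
n₂ = n₁·sin θ₁ / sin θ₂ = 1.44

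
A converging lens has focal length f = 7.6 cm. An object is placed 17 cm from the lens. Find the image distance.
1/di = 1/f − 1/do → di = 13.74 cm (real image)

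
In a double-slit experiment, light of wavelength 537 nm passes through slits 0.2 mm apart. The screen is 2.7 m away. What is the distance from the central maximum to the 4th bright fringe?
y = mλL/d = 29 mm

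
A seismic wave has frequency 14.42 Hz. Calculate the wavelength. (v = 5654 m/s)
λ = v/f = 392.1 m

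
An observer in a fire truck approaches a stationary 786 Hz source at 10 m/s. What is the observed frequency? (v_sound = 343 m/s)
f_obs = f·(v + v_o)/v = 808.9 Hz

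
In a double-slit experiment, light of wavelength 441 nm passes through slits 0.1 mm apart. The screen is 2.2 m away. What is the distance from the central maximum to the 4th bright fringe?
y = mλL/d = 38.81 mm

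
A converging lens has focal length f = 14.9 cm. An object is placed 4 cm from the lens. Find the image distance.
1/di = 1/f − 1/do → di = -5.468 cm (virtual image)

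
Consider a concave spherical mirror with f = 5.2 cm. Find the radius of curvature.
R = 2|f| = 10.4 cm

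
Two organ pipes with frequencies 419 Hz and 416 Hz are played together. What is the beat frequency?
3 Hz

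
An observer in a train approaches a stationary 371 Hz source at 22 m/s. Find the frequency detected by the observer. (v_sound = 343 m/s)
f_obs = f·(v + v_o)/v = 394.8 Hz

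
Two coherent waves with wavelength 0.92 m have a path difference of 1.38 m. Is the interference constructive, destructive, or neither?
destructive — path difference = 1.5λ, an odd multiple of λ/2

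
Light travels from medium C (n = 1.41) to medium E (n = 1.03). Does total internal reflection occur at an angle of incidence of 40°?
θc = arcsin(n₂/n₁) = 46.93°; 40° < θc, so no — the ray refracts.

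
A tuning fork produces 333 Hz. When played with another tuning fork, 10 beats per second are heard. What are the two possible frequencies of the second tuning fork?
f₂ = 333 ± 10 Hz → 343 Hz or 323 Hz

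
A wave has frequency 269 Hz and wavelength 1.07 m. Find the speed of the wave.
v = fλ = 287.8 m/s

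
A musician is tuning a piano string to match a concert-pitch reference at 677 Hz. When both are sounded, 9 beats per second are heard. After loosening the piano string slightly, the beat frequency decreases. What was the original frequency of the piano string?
686 Hz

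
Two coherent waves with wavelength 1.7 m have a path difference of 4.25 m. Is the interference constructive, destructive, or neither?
destructive — path difference = 2.5λ, an odd multiple of λ/2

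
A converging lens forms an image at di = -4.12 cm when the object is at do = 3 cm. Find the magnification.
M = −di/do = 1.373 (upright image)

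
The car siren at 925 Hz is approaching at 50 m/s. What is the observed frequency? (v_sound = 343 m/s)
f_obs = f·v/(v − v_s) = 1083 Hz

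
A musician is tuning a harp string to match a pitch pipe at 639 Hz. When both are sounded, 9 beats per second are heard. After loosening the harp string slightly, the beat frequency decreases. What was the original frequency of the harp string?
648 Hz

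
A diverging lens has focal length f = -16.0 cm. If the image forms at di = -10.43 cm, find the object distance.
1/do = 1/f − 1/di → do = 29.96 cm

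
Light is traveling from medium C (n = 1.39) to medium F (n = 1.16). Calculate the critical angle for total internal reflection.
θc = arcsin(n₂/n₁) = 56.57°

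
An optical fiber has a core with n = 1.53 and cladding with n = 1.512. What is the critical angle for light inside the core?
θc = arcsin(n_cladding/n_core) = 81.2°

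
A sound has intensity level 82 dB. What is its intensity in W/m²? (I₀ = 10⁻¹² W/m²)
I = I₀·10^(β/10) = 1.58 × 10⁻⁴ W/m²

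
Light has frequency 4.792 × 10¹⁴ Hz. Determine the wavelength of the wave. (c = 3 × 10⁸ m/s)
λ = c/f = 626 nm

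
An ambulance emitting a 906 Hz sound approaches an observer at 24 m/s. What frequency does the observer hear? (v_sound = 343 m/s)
f_obs = f·v/(v − v_s) = 974.2 Hz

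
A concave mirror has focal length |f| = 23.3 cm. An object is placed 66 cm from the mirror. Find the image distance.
f = +23.3 cm (concave); 1/di = 1/f − 1/do → di = 36.01 cm (real image, in front of mirror)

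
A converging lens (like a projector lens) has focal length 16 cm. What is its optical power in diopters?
P = 1/f = 6.25 D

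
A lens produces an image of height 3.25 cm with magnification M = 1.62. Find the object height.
ho = |hi|/|M| = 2.006 cm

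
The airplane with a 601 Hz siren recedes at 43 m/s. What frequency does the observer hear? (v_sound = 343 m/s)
f_obs = f·v/(v + v_s) = 534 Hz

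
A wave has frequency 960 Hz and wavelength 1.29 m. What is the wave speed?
v = fλ = 1238 m/s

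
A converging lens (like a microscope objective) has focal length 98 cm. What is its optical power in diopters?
P = 1/f = 1.02 D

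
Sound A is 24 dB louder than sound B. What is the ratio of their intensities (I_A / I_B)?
I_A/I_B = 10^(Δβ/10) = 251.2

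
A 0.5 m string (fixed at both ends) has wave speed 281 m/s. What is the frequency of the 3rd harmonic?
fₙ = nv/(2L) = 843 Hz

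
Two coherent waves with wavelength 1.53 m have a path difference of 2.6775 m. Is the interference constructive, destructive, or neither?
neither (partial) — path difference = 1.75λ, neither a whole number of wavelengths nor an odd multiple of λ/2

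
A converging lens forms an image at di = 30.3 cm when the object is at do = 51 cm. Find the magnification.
M = −di/do = -0.5941 (inverted image)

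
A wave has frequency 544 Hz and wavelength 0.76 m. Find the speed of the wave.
v = fλ = 413.4 m/s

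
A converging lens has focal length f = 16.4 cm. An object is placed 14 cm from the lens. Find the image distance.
1/di = 1/f − 1/do → di = -95.67 cm (virtual image)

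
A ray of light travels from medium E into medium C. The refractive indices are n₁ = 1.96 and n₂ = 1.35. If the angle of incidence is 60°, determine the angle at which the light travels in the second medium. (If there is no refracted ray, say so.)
sin θ₂ = (n₁/n₂)·sin θ₁ = 1.257 > 1, so there is no refracted ray — the light undergoes total internal reflection.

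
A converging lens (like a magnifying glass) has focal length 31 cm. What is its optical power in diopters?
P = 1/f = 3.226 D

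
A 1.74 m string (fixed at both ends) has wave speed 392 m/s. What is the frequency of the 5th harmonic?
fₙ = nv/(2L) = 563.2 Hz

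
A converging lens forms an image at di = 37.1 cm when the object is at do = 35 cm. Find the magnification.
M = −di/do = -1.06 (inverted image)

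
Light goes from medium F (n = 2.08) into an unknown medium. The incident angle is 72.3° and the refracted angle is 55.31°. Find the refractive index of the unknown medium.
n₂ = n₁·sin θ₁ / sin θ₂ = 2.41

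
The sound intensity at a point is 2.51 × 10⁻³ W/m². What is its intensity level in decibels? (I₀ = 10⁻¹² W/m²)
β = 10·log₁₀(I/I₀) = 94 dB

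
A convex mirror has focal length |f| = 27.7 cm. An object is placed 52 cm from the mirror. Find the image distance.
f = −27.7 cm (convex); 1/di = 1/f − 1/do → di = -18.07 cm (virtual image, behind mirror)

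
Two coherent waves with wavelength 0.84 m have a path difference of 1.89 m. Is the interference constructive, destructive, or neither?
neither (partial) — path difference = 2.25λ, neither a whole number of wavelengths nor an odd multiple of λ/2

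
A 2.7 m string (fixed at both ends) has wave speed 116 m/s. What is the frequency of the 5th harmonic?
fₙ = nv/(2L) = 107.4 Hz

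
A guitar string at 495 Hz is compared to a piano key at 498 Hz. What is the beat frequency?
3 Hz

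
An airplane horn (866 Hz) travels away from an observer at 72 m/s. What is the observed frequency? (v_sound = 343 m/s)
f_obs = f·v/(v + v_s) = 715.8 Hz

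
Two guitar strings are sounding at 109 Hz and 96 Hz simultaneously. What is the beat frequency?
13 Hz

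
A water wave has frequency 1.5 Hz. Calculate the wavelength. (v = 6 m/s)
λ = v/f = 4 m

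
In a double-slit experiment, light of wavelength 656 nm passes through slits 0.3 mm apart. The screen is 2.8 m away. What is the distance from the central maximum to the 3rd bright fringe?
y = mλL/d = 18.37 mm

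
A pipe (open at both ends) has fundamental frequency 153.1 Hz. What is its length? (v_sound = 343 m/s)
L = v/(2f₁) = 1.12 m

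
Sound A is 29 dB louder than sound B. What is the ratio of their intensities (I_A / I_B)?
I_A/I_B = 10^(Δβ/10) = 794.3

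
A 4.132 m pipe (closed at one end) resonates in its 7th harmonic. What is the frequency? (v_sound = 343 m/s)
fₙ = nv/(4L) = 145.3 Hz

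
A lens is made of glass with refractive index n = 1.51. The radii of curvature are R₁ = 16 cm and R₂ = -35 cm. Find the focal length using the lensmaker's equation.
1/f = (n − 1)(1/R₁ − 1/R₂) → f = 21.53 cm (converging lens)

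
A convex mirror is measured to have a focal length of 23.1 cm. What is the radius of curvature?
R = 2|f| = 46.2 cm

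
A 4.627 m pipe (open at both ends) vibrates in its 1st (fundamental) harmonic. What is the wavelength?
λₙ = 2L/n = 9.254 m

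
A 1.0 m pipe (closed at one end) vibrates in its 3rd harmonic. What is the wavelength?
λₙ = 4L/n = 1.333 m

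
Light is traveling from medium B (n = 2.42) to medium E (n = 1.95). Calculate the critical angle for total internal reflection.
θc = arcsin(n₂/n₁) = 53.69°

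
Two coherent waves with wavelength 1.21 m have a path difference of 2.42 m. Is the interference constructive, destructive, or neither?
constructive — path difference = 2λ, a whole number of wavelengths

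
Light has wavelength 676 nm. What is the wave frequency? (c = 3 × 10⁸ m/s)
f = c/λ = 4.438 × 10¹⁴ Hz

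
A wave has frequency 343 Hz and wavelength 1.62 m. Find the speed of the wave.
v = fλ = 555.7 m/s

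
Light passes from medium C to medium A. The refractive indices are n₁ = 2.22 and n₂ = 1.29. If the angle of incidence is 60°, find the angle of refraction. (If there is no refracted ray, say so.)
sin θ₂ = (n₁/n₂)·sin θ₁ = 1.49 > 1, so there is no refracted ray — the light undergoes total internal reflection.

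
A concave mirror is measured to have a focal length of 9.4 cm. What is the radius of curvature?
R = 2|f| = 18.8 cm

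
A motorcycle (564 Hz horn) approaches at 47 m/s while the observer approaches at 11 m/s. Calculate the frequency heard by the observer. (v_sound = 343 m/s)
f_obs = f·(v + v_o)/(v − v_s) = 674.5 Hz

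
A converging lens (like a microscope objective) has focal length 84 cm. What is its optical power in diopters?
P = 1/f = 1.19 D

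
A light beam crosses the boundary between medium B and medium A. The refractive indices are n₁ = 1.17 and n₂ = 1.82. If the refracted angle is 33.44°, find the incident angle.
sin θ₁ = (n₂/n₁)·sin θ₂ → θ₁ = 59°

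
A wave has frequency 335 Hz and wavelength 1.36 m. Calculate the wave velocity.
v = fλ = 455.6 m/s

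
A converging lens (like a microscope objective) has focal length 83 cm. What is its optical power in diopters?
P = 1/f = 1.205 D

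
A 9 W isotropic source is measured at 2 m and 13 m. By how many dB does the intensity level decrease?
Δβ = 20·log₁₀(r₂/r₁) = 16.26 dB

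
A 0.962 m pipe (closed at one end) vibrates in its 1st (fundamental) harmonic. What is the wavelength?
λₙ = 4L/n = 3.848 m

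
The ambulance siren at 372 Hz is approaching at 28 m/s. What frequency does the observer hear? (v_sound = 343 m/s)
f_obs = f·v/(v − v_s) = 405.1 Hz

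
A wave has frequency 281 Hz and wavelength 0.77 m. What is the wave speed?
v = fλ = 216.4 m/s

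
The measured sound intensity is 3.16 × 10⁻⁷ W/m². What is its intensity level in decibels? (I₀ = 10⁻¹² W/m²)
β = 10·log₁₀(I/I₀) = 55 dB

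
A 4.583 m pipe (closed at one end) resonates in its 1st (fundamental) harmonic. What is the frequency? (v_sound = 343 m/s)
fₙ = nv/(4L) = 18.71 Hz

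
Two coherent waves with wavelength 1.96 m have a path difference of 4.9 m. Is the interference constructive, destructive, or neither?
destructive — path difference = 2.5λ, an odd multiple of λ/2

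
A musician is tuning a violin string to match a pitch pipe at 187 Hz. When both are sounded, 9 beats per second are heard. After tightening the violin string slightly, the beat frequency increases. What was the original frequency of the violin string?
196 Hz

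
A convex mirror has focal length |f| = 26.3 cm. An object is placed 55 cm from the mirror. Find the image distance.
f = −26.3 cm (convex); 1/di = 1/f − 1/do → di = -17.79 cm (virtual image, behind mirror)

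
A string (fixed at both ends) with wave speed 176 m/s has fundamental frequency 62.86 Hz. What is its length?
L = v/(2f₁) = 1.4 m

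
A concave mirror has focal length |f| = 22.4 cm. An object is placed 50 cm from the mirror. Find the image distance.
f = +22.4 cm (concave); 1/di = 1/f − 1/do → di = 40.58 cm (real image, in front of mirror)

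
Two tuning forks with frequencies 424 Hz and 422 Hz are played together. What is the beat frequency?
2 Hz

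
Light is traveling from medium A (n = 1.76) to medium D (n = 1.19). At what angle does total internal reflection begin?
θc = arcsin(n₂/n₁) = 42.54°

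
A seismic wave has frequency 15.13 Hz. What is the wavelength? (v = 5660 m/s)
λ = v/f = 374.1 m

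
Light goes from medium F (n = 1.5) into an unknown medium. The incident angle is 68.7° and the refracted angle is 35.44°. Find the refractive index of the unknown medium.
n₂ = n₁·sin θ₁ / sin θ₂ = 2.41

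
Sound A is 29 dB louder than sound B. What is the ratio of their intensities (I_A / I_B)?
I_A/I_B = 10^(Δβ/10) = 794.3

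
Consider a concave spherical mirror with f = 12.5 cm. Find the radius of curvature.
R = 2|f| = 25 cm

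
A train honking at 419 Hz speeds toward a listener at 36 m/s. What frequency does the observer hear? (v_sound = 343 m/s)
f_obs = f·v/(v − v_s) = 468.1 Hz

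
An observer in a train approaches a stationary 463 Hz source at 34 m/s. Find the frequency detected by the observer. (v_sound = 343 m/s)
f_obs = f·(v + v_o)/v = 508.9 Hz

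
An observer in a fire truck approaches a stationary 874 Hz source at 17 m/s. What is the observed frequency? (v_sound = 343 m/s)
f_obs = f·(v + v_o)/v = 917.3 Hz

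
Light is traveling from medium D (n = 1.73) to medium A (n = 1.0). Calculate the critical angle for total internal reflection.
θc = arcsin(n₂/n₁) = 35.31°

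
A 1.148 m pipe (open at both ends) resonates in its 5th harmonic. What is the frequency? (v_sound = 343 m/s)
fₙ = nv/(2L) = 747 Hz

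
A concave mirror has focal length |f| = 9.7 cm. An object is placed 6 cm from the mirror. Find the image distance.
f = +9.7 cm (concave); 1/di = 1/f − 1/do → di = -15.73 cm (virtual image, behind mirror)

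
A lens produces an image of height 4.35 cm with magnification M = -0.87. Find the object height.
ho = |hi|/|M| = 5 cm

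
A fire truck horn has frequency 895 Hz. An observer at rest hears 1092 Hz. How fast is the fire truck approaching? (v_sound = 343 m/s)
v_s = v·(1 − f/f_obs) = 61.88 m/s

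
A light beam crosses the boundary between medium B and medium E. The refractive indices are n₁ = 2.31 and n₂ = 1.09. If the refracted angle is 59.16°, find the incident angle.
sin θ₁ = (n₂/n₁)·sin θ₂ → θ₁ = 23.9°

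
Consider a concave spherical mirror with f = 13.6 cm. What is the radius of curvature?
R = 2|f| = 27.2 cm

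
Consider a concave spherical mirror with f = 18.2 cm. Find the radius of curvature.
R = 2|f| = 36.4 cm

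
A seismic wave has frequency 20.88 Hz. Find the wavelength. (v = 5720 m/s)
λ = v/f = 273.9 m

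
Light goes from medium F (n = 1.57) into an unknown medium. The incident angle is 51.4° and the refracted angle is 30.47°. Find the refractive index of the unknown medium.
n₂ = n₁·sin θ₁ / sin θ₂ = 2.42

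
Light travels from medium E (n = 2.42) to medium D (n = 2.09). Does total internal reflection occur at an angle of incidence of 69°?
θc = arcsin(n₂/n₁) = 59.73°; 69° > θc, so yes — total internal reflection.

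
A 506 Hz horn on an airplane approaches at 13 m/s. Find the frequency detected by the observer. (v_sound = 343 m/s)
f_obs = f·v/(v − v_s) = 525.9 Hz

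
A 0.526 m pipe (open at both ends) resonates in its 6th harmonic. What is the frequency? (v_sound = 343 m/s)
fₙ = nv/(2L) = 1956 Hz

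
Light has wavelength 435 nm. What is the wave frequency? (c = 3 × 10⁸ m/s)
f = c/λ = 6.897 × 10¹⁴ Hz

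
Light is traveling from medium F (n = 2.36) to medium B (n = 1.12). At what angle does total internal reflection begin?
θc = arcsin(n₂/n₁) = 28.33°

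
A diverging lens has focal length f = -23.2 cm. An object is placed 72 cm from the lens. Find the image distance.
1/di = 1/f − 1/do → di = -17.55 cm (virtual image)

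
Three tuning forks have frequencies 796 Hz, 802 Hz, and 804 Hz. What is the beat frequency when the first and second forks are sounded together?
6 Hz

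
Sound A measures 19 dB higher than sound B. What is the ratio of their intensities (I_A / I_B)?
I_A/I_B = 10^(Δβ/10) = 79.43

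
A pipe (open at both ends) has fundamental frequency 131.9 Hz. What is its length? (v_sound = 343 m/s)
L = v/(2f₁) = 1.3 m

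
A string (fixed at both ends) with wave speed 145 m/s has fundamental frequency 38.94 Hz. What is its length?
L = v/(2f₁) = 1.862 m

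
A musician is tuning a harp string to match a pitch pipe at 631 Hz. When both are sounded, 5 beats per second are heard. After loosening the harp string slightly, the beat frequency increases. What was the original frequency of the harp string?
626 Hz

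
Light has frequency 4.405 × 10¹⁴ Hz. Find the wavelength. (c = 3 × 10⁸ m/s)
λ = c/f = 681 nm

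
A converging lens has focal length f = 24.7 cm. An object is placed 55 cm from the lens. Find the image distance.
1/di = 1/f − 1/do → di = 44.83 cm (real image)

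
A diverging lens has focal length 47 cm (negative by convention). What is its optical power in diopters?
P = 1/f = -2.128 D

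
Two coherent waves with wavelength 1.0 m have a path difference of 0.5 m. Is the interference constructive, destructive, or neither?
destructive — path difference = 0.5λ, an odd multiple of λ/2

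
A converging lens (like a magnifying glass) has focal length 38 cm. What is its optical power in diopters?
P = 1/f = 2.632 D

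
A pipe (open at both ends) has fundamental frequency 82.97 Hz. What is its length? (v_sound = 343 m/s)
L = v/(2f₁) = 2.067 m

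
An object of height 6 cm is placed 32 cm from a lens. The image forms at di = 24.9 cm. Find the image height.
hi = (-di/do) × ho = -4.669 cm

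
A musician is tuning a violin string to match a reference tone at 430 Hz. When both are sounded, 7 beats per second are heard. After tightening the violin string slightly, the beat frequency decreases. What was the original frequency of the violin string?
423 Hz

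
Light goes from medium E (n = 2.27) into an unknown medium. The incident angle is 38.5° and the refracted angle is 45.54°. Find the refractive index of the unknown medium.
n₂ = n₁·sin θ₁ / sin θ₂ = 1.98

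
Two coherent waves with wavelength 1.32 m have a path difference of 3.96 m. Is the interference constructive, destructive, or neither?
constructive — path difference = 3λ, a whole number of wavelengths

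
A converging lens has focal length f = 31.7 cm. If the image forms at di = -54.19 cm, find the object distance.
1/do = 1/f − 1/di → do = 20 cm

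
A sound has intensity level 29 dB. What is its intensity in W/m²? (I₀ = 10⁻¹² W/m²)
I = I₀·10^(β/10) = 7.94 × 10⁻¹⁰ W/m²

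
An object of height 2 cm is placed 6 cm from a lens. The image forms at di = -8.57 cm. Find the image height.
hi = (-di/do) × ho = 2.857 cm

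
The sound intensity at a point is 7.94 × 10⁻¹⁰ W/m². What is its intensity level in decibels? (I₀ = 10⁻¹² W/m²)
β = 10·log₁₀(I/I₀) = 29 dB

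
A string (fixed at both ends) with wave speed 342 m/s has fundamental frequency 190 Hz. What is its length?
L = v/(2f₁) = 0.9 m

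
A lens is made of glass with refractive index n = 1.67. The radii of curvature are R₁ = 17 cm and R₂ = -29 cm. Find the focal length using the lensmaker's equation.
1/f = (n − 1)(1/R₁ − 1/R₂) → f = 16 cm (converging lens)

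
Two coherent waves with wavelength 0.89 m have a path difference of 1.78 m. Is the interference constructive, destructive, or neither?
constructive — path difference = 2λ, a whole number of wavelengths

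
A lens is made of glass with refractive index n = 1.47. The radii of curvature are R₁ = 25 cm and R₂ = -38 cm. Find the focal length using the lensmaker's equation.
1/f = (n − 1)(1/R₁ − 1/R₂) → f = 32.08 cm (converging lens)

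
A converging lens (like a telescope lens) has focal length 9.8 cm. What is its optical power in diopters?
P = 1/f = 10.2 D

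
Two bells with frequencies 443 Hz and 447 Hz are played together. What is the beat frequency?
4 Hz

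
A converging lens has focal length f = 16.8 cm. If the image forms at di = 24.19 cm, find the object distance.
1/do = 1/f − 1/di → do = 54.99 cm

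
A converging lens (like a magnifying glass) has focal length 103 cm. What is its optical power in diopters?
P = 1/f = 0.9709 D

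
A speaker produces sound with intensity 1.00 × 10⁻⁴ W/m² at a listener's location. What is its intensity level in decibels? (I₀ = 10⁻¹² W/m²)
β = 10·log₁₀(I/I₀) = 80 dB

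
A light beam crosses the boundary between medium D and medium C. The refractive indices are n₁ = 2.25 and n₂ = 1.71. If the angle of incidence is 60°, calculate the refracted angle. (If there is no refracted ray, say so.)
sin θ₂ = (n₁/n₂)·sin θ₁ = 1.14 > 1, so there is no refracted ray — the light undergoes total internal reflection.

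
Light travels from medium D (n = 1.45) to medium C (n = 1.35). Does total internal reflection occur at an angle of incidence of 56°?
θc = arcsin(n₂/n₁) = 68.6°; 56° < θc, so no — the ray refracts.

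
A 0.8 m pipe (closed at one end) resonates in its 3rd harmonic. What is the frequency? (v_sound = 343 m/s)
fₙ = nv/(4L) = 321.6 Hz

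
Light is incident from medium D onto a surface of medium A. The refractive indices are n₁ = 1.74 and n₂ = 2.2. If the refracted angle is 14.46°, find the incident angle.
sin θ₁ = (n₂/n₁)·sin θ₂ → θ₁ = 18.4°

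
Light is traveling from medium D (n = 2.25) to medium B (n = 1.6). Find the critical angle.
θc = arcsin(n₂/n₁) = 45.33°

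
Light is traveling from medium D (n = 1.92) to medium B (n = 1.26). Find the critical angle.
θc = arcsin(n₂/n₁) = 41.01°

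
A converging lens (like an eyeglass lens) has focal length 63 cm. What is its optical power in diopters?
P = 1/f = 1.587 D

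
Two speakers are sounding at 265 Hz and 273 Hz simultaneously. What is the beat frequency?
8 Hz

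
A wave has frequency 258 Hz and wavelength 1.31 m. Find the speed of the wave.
v = fλ = 338 m/s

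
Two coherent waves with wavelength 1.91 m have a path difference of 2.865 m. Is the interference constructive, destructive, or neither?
destructive — path difference = 1.5λ, an odd multiple of λ/2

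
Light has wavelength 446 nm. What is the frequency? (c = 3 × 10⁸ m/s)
f = c/λ = 6.726 × 10¹⁴ Hz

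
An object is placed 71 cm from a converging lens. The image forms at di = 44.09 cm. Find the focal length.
1/f = 1/do + 1/di → f = 27.2 cm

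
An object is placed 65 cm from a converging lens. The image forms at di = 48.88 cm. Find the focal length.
1/f = 1/do + 1/di → f = 27.9 cm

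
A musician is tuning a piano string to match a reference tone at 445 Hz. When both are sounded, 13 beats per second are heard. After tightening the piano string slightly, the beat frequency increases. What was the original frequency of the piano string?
458 Hz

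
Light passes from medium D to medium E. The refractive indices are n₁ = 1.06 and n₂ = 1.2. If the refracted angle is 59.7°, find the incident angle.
sin θ₁ = (n₂/n₁)·sin θ₂ → θ₁ = 77.8°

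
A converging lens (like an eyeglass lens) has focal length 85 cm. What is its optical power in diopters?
P = 1/f = 1.176 D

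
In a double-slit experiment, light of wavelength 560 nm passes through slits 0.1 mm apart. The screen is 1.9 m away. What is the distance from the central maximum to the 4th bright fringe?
y = mλL/d = 42.56 mm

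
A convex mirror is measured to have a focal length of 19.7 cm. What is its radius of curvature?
R = 2|f| = 39.4 cm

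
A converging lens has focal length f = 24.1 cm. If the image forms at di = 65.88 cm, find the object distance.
1/do = 1/f − 1/di → do = 38 cm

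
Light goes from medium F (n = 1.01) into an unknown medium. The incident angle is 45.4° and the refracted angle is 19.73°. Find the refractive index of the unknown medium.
n₂ = n₁·sin θ₁ / sin θ₂ = 2.13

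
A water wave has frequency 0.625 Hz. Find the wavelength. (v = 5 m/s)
λ = v/f = 8 m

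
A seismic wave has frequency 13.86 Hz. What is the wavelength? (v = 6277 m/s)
λ = v/f = 452.9 m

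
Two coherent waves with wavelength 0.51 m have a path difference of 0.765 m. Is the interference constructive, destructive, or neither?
destructive — path difference = 1.5λ, an odd multiple of λ/2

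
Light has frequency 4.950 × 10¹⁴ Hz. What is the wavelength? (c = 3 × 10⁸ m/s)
λ = c/f = 606.1 nm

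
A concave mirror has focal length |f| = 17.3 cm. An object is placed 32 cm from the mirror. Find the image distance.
f = +17.3 cm (concave); 1/di = 1/f − 1/do → di = 37.66 cm (real image, in front of mirror)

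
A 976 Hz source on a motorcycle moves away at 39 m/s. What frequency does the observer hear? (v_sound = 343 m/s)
f_obs = f·v/(v + v_s) = 876.4 Hz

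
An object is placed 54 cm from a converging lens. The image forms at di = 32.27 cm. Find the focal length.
1/f = 1/do + 1/di → f = 20.2 cm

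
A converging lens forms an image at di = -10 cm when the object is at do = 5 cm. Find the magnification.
M = −di/do = 2 (upright image)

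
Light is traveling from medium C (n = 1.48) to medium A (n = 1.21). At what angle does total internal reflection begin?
θc = arcsin(n₂/n₁) = 54.84°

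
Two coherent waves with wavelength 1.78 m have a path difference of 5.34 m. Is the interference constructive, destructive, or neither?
constructive — path difference = 3λ, a whole number of wavelengths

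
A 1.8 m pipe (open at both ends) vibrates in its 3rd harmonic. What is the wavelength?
λₙ = 2L/n = 1.2 m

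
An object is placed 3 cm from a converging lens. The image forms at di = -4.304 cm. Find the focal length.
1/f = 1/do + 1/di → f = 9.902 cm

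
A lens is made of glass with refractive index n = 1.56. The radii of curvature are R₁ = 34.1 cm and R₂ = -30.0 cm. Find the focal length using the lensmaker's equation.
1/f = (n − 1)(1/R₁ − 1/R₂) → f = 28.5 cm (converging lens)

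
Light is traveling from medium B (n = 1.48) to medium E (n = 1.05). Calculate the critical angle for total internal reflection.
θc = arcsin(n₂/n₁) = 45.19°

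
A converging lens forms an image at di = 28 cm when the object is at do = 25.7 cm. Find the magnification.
M = −di/do = -1.089 (inverted image)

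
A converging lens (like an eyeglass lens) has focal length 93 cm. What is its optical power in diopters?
P = 1/f = 1.075 D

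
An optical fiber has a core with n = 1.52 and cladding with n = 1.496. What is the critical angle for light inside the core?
θc = arcsin(n_cladding/n_core) = 79.8°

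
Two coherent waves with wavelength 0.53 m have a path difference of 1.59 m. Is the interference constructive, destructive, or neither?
constructive — path difference = 3λ, a whole number of wavelengths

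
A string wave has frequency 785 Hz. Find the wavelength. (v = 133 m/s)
λ = v/f = 0.1694 m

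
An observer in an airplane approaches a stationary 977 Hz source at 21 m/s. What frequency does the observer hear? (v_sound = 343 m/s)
f_obs = f·(v + v_o)/v = 1037 Hz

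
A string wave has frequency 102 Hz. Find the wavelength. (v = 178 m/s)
λ = v/f = 1.745 m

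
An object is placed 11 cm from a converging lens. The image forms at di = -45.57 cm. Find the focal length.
1/f = 1/do + 1/di → f = 14.5 cm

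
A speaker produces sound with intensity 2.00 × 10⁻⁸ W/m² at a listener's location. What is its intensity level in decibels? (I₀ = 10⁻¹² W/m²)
β = 10·log₁₀(I/I₀) = 43.01 dB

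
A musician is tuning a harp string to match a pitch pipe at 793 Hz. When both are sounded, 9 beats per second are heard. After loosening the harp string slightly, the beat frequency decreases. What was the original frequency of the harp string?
802 Hz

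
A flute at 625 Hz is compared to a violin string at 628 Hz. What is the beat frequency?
3 Hz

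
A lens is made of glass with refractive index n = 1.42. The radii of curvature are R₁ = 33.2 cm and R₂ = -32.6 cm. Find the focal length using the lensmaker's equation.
1/f = (n − 1)(1/R₁ − 1/R₂) → f = 39.16 cm (converging lens)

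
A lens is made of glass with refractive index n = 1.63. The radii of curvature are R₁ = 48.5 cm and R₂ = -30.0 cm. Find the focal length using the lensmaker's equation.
1/f = (n − 1)(1/R₁ − 1/R₂) → f = 29.42 cm (converging lens)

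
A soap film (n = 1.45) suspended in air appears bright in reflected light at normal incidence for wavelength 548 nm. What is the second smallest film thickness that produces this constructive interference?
2nt = (m − ½)λ with m = 2 → t = (m − ½)λ/(2n) = 283.4 nm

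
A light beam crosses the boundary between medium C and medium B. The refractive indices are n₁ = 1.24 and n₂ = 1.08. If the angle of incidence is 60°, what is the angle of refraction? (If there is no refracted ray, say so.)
sin θ₂ = (n₁/n₂)·sin θ₁ = 0.9943 → θ₂ = 83.89°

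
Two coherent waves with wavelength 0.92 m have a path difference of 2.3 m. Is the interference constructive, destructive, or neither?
destructive — path difference = 2.5λ, an odd multiple of λ/2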